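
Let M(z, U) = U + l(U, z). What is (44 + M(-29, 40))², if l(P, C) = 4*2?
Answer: 8464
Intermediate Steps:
l(P, C) = 8
M(z, U) = 8 + U (M(z, U) = U + 8 = 8 + U)
(44 + M(-29, 40))² = (44 + (8 + 40))² = (44 + 48)² = 92² = 8464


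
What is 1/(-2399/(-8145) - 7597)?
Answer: -8145/61875166 ≈ -0.00013164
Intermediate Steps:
1/(-2399/(-8145) - 7597) = 1/(-2399*(-1/8145) - 7597) = 1/(2399/8145 - 7597) = 1/(-61875166/8145) = -8145/61875166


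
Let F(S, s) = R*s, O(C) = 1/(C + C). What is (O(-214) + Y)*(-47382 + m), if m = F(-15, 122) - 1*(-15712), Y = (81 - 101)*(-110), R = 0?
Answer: -14910220165/214 ≈ -6.9674e+7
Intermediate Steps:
O(C) = 1/(2*C)
Y = 2200 (Y = -20*(-110) = 2200)
F(S, s) = 0 (F(S, s) = 0*s = 0)
m = 15712 (m = 0 - 1*(-15712) = 0 + 15712 = 15712)
(O(-214) + Y)*(-47382 + m) = ((½)/(-214) + 2200)*(-47382 + 15712) = ((½)*(-1/214) + 2200)*(-31670) = (-1/428 + 2200)*(-31670) = (941599/428)*(-31670) = -14910220165/214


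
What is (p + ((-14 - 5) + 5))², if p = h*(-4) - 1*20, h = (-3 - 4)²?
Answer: 52900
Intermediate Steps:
h = 49 (h = (-7)² = 49)
p = -216 (p = 49*(-4) - 1*20 = -196 - 20 = -216)
(p + ((-14 - 5) + 5))² = (-216 + ((-14 - 5) + 5))² = (-216 + (-19 + 5))² = (-216 - 14)² = (-230)² = 52900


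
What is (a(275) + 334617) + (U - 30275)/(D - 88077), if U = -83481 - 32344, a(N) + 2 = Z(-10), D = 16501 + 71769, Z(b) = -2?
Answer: 64434209/193 ≈ 3.3386e+5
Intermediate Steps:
D = 88270
a(N) = -4 (a(N) = -2 - 2 = -4)
U = -115825
(a(275) + 334617) + (U - 30275)/(D - 88077) = (-4 + 334617) + (-115825 - 30275)/(88270 - 88077) = 334613 - 146100/193 = 64434209/193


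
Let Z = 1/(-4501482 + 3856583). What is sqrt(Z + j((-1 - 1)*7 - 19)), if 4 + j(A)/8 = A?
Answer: I*sqrt(123104837824395)/644899 ≈ 17.205*I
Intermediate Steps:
j(A) = -32 + 8*A
Z = -1/644899 (Z = 1/(-644899) = -1/644899 ≈ -1.5506e-6)
sqrt(Z + j((-1 - 1)*7 - 19)) = sqrt(-1/644899 + (-32 + 8*((-1 - 1)*7 - 19))) = sqrt(-1/644899 + (-32 + 8*(-2*7 - 19))) = sqrt(-1/644899 + (-32 + 8*(-14 - 19))) = sqrt(-1/644899 + (-32 + 8*(-33))) = sqrt(-1/644899 + (-32 - 264)) = sqrt(-1/644899 - 296) = sqrt(-190890105/644899) = I*sqrt(123104837824395)/644899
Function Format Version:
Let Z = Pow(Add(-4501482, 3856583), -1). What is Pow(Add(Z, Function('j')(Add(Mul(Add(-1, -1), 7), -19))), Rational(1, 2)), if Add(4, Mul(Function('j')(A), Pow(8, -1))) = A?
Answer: Mul(Rational(1, 644899), I, Pow(123104837824395, Rational(1, 2))) ≈ Mul(17.205, I)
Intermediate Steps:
Function('j')(A) = Add(-32, Mul(8, A))
Z = Rational(-1, 644899) (Z = Pow(-644899, -1) = Rational(-1, 644899) ≈ -1.5506e-6)
Pow(Add(Z, Function('j')(Add(Mul(Add(-1, -1), 7), -19))), Rational(1, 2)) = Pow(Add(Rational(-1, 644899), Add(-32, Mul(8, Add(Mul(Add(-1, -1), 7), -19)))), Rational(1, 2)) = Pow(Add(Rational(-1, 644899), Add(-32, Mul(8, Add(Mul(-2, 7), -19)))), Rational(1, 2)) = Pow(Add(Rational(-1, 644899), Add(-32, Mul(8, Add(-14, -19)))), Rational(1, 2)) = Pow(Add(Rational(-1, 644899), Add(-32, Mul(8, -33))), Rational(1, 2)) = Pow(Add(Rational(-1, 644899), Add(-32, -264)), Rational(1, 2)) = Pow(Add(Rational(-1, 644899), -296), Rational(1, 2)) = Pow(Rational(-190890105, 644899), Rational(1, 2)) = Mul(Rational(1, 644899), I, Pow(123104837824395, Rational(1, 2)))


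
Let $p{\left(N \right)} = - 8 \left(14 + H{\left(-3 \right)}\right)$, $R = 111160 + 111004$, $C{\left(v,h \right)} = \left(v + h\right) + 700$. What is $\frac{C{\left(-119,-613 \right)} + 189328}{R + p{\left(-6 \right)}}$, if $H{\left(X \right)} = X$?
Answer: $\frac{47324}{55519} \approx 0.85239$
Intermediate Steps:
$C{\left(v,h \right)} = 700 + h + v$ ($C{\left(v,h \right)} = \left(h + v\right) + 700 = 700 + h + v$)
$R = 222164$
$p{\left(N \right)} = -88$ ($p{\left(N \right)} = - 8 \left(14 - 3\right) = \left(-8\right) 11 = -88$)
$\frac{C{\left(-119,-613 \right)} + 189328}{R + p{\left(-6 \right)}} = \frac{\left(700 - 613 - 119\right) + 189328}{222164 - 88} = \frac{-32 + 189328}{222076} = 189296 \cdot \frac{1}{222076} = \frac{47324}{55519}$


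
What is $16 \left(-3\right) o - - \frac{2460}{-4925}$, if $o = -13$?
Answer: $\frac{614148}{985} \approx 623.5$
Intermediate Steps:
$16 \left(-3\right) o - - \frac{2460}{-4925} = 16 \left(-3\right) \left(-13\right) - - \frac{2460}{-4925} = \left(-48\right) \left(-13\right) - \left(-2460\right) \left(- \frac{1}{4925}\right) = 624 - \frac{492}{985} = \frac{614148}{985}$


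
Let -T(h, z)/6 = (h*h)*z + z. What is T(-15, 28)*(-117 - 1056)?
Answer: 44536464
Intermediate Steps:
T(h, z) = -6*z - 6*z*h**2 (T(h, z) = -6*((h*h)*z + z) = -6*(h**2*z + z) = -6*(z*h**2 + z) = -6*(z + z*h**2) = -6*z - 6*z*h**2)
T(-15, 28)*(-117 - 1056) = (-6*28*(1 + (-15)**2))*(-117 - 1056) = -6*28*(1 + 225)*(-1173) = -6*28*226*(-1173) = -37968*(-1173) = 44536464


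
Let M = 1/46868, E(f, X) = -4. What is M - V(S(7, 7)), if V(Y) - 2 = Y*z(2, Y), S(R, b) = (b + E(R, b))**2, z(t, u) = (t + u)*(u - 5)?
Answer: -18653463/46868 ≈ -398.00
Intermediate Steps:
z(t, u) = (-5 + u)*(t + u) (z(t, u) = (t + u)*(-5 + u) = (-5 + u)*(t + u))
S(R, b) = (-4 + b)**2 (S(R, b) = (b - 4)**2 = (-4 + b)**2)
V(Y) = 2 + Y*(-10 + Y**2 - 3*Y) (V(Y) = 2 + Y*(Y**2 - 5*2 - 5*Y + 2*Y) = 2 + Y*(Y**2 - 10 - 5*Y + 2*Y) = 2 + Y*(-10 + Y**2 - 3*Y))
M = 1/46868 ≈ 2.1337e-5
M - V(S(7, 7)) = 1/46868 - (2 - (-4 + 7)**2*(10 - ((-4 + 7)**2)**2 + 3*(-4 + 7)**2)) = 1/46868 - (2 - 1*3**2*(10 - (3**2)**2 + 3*3**2)) = 1/46868 - (2 - 1*9*(10 - 1*9**2 + 3*9)) = 1/46868 - (2 - 1*9*(10 - 1*81 + 27)) = 1/46868 - (2 - 1*9*(10 - 81 + 27)) = 1/46868 - (2 - 1*9*(-44)) = 1/46868 - (2 + 396) = 1/46868 - 1*398 = 1/46868 - 398 = -18653463/46868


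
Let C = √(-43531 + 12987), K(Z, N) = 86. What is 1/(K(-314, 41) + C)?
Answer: 43/18970 - I*√1909/9485 ≈ 0.0022667 - 0.0046064*I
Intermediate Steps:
C = 4*I*√1909 (C = √(-30544) = 4*I*√1909 ≈ 174.77*I)
1/(K(-314, 41) + C) = 1/(86 + 4*I*√1909)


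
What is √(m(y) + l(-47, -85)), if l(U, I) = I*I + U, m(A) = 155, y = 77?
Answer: √7333 ≈ 85.633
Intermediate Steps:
l(U, I) = U + I² (l(U, I) = I² + U = U + I²)
√(m(y) + l(-47, -85)) = √(155 + (-47 + (-85)²)) = √(155 + (-47 + 7225)) = √(155 + 7178) = √7333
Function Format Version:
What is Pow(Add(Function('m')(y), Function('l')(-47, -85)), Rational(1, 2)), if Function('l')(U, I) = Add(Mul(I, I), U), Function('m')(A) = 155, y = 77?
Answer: Pow(7333, Rational(1, 2)) ≈ 85.633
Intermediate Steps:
Function('l')(U, I) = Add(U, Pow(I, 2)) (Function('l')(U, I) = Add(Pow(I, 2), U) = Add(U, Pow(I, 2)))
Pow(Add(Function('m')(y), Function('l')(-47, -85)), Rational(1, 2)) = Pow(Add(155, Add(-47, Pow(-85, 2))), Rational(1, 2)) = Pow(Add(155, Add(-47, 7225)), Rational(1, 2)) = Pow(Add(155, 7178), Rational(1, 2)) = Pow(7333, Rational(1, 2))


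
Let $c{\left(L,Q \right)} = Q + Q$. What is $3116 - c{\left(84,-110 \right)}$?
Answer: $3336$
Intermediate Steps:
$c{\left(L,Q \right)} = 2 Q$
$3116 - c{\left(84,-110 \right)} = 3116 - 2 \left(-110\right) = 3116 - -220 = 3116 + 220 = 3336$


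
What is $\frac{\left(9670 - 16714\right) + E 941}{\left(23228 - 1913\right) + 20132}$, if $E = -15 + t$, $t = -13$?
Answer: $- \frac{33392}{41447} \approx -0.80566$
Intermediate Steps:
$E = -28$ ($E = -15 - 13 = -28$)
$\frac{\left(9670 - 16714\right) + E 941}{\left(23228 - 1913\right) + 20132} = \frac{\left(9670 - 16714\right) - 26348}{\left(23228 - 1913\right) + 20132} = \frac{-7044 - 26348}{\left(23228 - 1913\right) + 20132} = - \frac{33392}{21315 + 20132} = - \frac{33392}{41447}$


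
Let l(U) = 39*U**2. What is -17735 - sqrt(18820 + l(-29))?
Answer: -17735 - sqrt(51619) ≈ -17962.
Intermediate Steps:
-17735 - sqrt(18820 + l(-29)) = -17735 - sqrt(18820 + 39*(-29)**2) = -17735 - sqrt(18820 + 39*841) = -17735 - sqrt(18820 + 32799) = -17735 - sqrt(51619)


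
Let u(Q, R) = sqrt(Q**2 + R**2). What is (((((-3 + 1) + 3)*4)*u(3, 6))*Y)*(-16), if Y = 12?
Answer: -2304*sqrt(5) ≈ -5151.9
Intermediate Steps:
(((((-3 + 1) + 3)*4)*u(3, 6))*Y)*(-16) = (((((-3 + 1) + 3)*4)*sqrt(3**2 + 6**2))*12)*(-16) = ((((-2 + 3)*4)*sqrt(9 + 36))*12)*(-16) = (((1*4)*sqrt(45))*12)*(-16) = ((4*(3*sqrt(5)))*12)*(-16) = ((12*sqrt(5))*12)*(-16) = (144*sqrt(5))*(-16) = -2304*sqrt(5)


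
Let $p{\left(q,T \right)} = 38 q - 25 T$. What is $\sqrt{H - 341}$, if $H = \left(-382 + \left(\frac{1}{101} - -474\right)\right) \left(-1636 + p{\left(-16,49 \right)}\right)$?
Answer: $\frac{9 i \sqrt{40240218}}{101} \approx 565.26 i$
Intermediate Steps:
$p{\left(q,T \right)} = - 25 T + 38 q$
$H = - \frac{32237417}{101}$ ($H = \left(-382 + \left(\frac{1}{101} - -474\right)\right) \left(-1636 + \left(\left(-25\right) 49 + 38 \left(-16\right)\right)\right) = \left(-382 + \left(\frac{1}{101} + 474\right)\right) \left(-1636 - 1833\right) = \left(-382 + \frac{47875}{101}\right) \left(-1636 - 1833\right) = \frac{9293}{101} \left(-3469\right) = - \frac{32237417}{101} \approx -3.1918 \cdot 10^{5}$)
$\sqrt{H - 341} = \sqrt{- \frac{32237417}{101} - 341} = \sqrt{- \frac{32271858}{101}} = \frac{9 i \sqrt{40240218}}{101}$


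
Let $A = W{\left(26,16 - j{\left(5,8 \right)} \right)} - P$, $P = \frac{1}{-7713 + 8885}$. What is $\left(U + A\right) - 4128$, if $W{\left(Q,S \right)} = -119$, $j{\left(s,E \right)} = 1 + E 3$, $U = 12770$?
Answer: $\frac{9988955}{1172} \approx 8523.0$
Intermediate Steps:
$j{\left(s,E \right)} = 1 + 3 E$
$P = \frac{1}{1172} \approx 0.00085324$
$A = - \frac{139469}{1172}$ ($A = -119 - \frac{1}{1172} = - \frac{139469}{1172} \approx -119.0$)
$\left(U + A\right) - 4128 = \left(12770 - \frac{139469}{1172}\right) - 4128 = \frac{14826971}{1172} - 4128 = \frac{9988955}{1172}$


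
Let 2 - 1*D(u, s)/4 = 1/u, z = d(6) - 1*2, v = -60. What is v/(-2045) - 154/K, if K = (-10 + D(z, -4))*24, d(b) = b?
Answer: 31925/14724 ≈ 2.1682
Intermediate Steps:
z = 4 (z = 6 - 1*2 = 6 - 2 = 4)
D(u, s) = 8 - 4/u
K = -72 (K = (-10 + (8 - 4/4))*24 = (-10 + (8 - 4*¼))*24 = (-10 + (8 - 1))*24 = (-10 + 7)*24 = -3*24 = -72)
v/(-2045) - 154/K = -60/(-2045) - 154/(-72) = -60*(-1/2045) - 154*(-1/72) = 12/409 + 77/36 = 31925/14724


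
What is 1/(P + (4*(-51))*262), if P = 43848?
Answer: -1/9600 ≈ -0.00010417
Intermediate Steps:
1/(P + (4*(-51))*262) = 1/(43848 + (4*(-51))*262) = 1/(43848 - 204*262) = 1/(43848 - 53448) = 1/(-9600) = -1/9600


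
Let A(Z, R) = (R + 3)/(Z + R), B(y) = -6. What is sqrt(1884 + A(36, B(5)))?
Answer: sqrt(188390)/10 ≈ 43.404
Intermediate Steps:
A(Z, R) = (3 + R)/(R + Z)
sqrt(1884 + A(36, B(5))) = sqrt(1884 + (3 - 6)/(-6 + 36)) = sqrt(1884 - 3/30) = sqrt(1884 + (1/30)*(-3)) = sqrt(1884 - 1/10) = sqrt(18839/10) = sqrt(188390)/10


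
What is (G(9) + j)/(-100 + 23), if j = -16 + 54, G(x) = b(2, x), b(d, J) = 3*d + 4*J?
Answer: -80/77 ≈ -1.0390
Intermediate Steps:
G(x) = 6 + 4*x (G(x) = 3*2 + 4*x = 6 + 4*x)
j = 38
(G(9) + j)/(-100 + 23) = ((6 + 4*9) + 38)/(-100 + 23) = ((6 + 36) + 38)/(-77) = (42 + 38)*(-1/77) = 80*(-1/77) = -80/77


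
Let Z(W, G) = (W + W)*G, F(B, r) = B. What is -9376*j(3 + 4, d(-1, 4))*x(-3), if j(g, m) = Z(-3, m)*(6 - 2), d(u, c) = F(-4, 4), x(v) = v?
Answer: 2700288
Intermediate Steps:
Z(W, G) = 2*G*W (Z(W, G) = (2*W)*G = 2*G*W)
d(u, c) = -4
j(g, m) = -24*m (j(g, m) = (2*m*(-3))*(6 - 2) = -6*m*4 = -24*m)
-9376*j(3 + 4, d(-1, 4))*x(-3) = -9376*(-24*(-4))*(-3) = -900096*(-3) = -9376*(-288) = 2700288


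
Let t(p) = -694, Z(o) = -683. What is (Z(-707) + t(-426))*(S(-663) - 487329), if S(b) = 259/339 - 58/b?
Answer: 985773714066/1469 ≈ 6.7105e+8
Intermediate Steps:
S(b) = 259/339 - 58/b (S(b) = 259*(1/339) - 58/b = 259/339 - 58/b)
(Z(-707) + t(-426))*(S(-663) - 487329) = (-683 - 694)*((259/339 - 58/(-663)) - 487329) = -1377*((259/339 - 58*(-1/663)) - 487329) = -1377*((259/339 + 58/663) - 487329) = -1377*(63793/74919 - 487329) = -1377*(-36510137558/74919) = 985773714066/1469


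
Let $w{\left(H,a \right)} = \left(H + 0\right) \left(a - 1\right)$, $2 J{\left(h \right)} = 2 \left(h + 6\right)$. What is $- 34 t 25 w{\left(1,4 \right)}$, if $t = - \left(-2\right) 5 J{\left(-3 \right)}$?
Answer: $-76500$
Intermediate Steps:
$J{\left(h \right)} = 6 + h$ ($J{\left(h \right)} = \frac{2 \left(h + 6\right)}{2} = \frac{2 \left(6 + h\right)}{2} = \frac{12 + 2 h}{2} = 6 + h$)
$w{\left(H,a \right)} = H \left(-1 + a\right)$
$t = 30$ ($t = - \left(-2\right) 5 \left(6 - 3\right) = - \left(-10\right) 3 = \left(-1\right) \left(-30\right) = 30$)
$- 34 t 25 w{\left(1,4 \right)} = - 34 \cdot 30 \cdot 25 \cdot 1 \left(-1 + 4\right) = - 34 \cdot 750 \cdot 1 \cdot 3 = - 34 \cdot 750 \cdot 3 = \left(-34\right) 2250 = -76500$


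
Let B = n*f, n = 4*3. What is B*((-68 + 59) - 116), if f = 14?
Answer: -21000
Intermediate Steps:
n = 12
B = 168 (B = 12*14 = 168)
B*((-68 + 59) - 116) = 168*((-68 + 59) - 116) = 168*(-9 - 116) = 168*(-125) = -21000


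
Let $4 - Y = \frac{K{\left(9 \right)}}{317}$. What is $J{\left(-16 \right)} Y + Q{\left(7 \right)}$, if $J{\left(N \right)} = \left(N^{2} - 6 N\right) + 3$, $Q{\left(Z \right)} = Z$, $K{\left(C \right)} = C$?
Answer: $\frac{449164}{317} \approx 1416.9$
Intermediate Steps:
$J{\left(N \right)} = 3 + N^{2} - 6 N$
$Y = \frac{1259}{317}$ ($Y = 4 - \frac{9}{317} = \frac{1259}{317} \approx 3.9716$)
$J{\left(-16 \right)} Y + Q{\left(7 \right)} = \left(3 + \left(-16\right)^{2} - -96\right) \frac{1259}{317} + 7 = \left(3 + 256 + 96\right) \frac{1259}{317} + 7 = 355 \cdot \frac{1259}{317} + 7 = \frac{446945}{317} + 7 = \frac{449164}{317}$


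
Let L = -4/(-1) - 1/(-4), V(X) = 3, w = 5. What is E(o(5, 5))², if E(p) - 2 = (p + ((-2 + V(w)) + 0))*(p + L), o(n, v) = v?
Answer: 13225/4 ≈ 3306.3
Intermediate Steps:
L = 17/4 (L = -4*(-1) - 1*(-¼) = 4 + ¼ = 17/4 ≈ 4.2500)
E(p) = 2 + (1 + p)*(17/4 + p) (E(p) = 2 + (p + ((-2 + 3) + 0))*(p + 17/4) = 2 + (p + (1 + 0))*(17/4 + p) = 2 + (p + 1)*(17/4 + p) = 2 + (1 + p)*(17/4 + p))
E(o(5, 5))² = (25/4 + 5² + (21/4)*5)² = (25/4 + 25 + 105/4)² = (115/2)² = 13225/4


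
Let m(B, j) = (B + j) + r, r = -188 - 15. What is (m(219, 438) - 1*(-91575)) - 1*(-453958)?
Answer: 545987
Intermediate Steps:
r = -203
m(B, j) = -203 + B + j (m(B, j) = (B + j) - 203 = -203 + B + j)
(m(219, 438) - 1*(-91575)) - 1*(-453958) = ((-203 + 219 + 438) - 1*(-91575)) - 1*(-453958) = (454 + 91575) + 453958 = 92029 + 453958 = 545987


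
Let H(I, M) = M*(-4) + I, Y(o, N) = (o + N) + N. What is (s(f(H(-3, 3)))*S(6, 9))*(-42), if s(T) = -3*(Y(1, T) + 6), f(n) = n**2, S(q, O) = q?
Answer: 345492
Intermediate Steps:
Y(o, N) = o + 2*N (Y(o, N) = (N + o) + N = o + 2*N)
H(I, M) = I - 4*M (H(I, M) = -4*M + I = I - 4*M)
s(T) = -21 - 6*T (s(T) = -3*((1 + 2*T) + 6) = -3*(7 + 2*T) = -21 - 6*T)
(s(f(H(-3, 3)))*S(6, 9))*(-42) = ((-21 - 6*(-3 - 4*3)**2)*6)*(-42) = ((-21 - 6*(-3 - 12)**2)*6)*(-42) = ((-21 - 6*(-15)**2)*6)*(-42) = ((-21 - 6*225)*6)*(-42) = ((-21 - 1350)*6)*(-42) = -1371*6*(-42) = -8226*(-42) = 345492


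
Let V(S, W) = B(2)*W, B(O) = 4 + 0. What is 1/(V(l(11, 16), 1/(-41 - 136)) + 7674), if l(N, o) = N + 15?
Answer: 177/1358294 ≈ 0.00013031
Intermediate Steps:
l(N, o) = 15 + N
B(O) = 4
V(S, W) = 4*W
1/(V(l(11, 16), 1/(-41 - 136)) + 7674) = 1/(4/(-41 - 136) + 7674) = 1/(4/(-177) + 7674) = 1/(4*(-1/177) + 7674) = 1/(-4/177 + 7674) = 1/(1358294/177) = 177/1358294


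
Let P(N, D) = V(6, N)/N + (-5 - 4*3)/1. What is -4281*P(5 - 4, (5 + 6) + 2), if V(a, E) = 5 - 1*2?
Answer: 59934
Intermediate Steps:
V(a, E) = 3 (V(a, E) = 5 - 2 = 3)
P(N, D) = -17 + 3/N (P(N, D) = 3/N + (-5 - 4*3)/1 = 3/N + (-5 - 12)*1 = 3/N - 17*1 = 3/N - 17 = -17 + 3/N)
-4281*P(5 - 4, (5 + 6) + 2) = -4281*(-17 + 3/(5 - 4)) = -4281*(-17 + 3/1) = -4281*(-17 + 3*1) = -4281*(-17 + 3) = -4281*(-14) = 59934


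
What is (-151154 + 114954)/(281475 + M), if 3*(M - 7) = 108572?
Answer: -54300/476509 ≈ -0.11395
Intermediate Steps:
M = 108593/3 (M = 7 + (1/3)*108572 = 7 + 108572/3 = 108593/3 ≈ 36198.)
(-151154 + 114954)/(281475 + M) = (-151154 + 114954)/(281475 + 108593/3) = -36200/953018/3 = -36200*3/953018 = -54300/476509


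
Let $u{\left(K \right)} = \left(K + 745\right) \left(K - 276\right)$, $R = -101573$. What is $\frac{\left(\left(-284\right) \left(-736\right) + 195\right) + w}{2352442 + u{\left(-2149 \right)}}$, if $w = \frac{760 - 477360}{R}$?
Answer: $\frac{21251478087}{584770184366} \approx 0.036342$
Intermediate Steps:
$u{\left(K \right)} = \left(-276 + K\right) \left(745 + K\right)$ ($u{\left(K \right)} = \left(745 + K\right) \left(-276 + K\right) = \left(-276 + K\right) \left(745 + K\right)$)
$w = \frac{476600}{101573}$ ($w = \frac{760 - 477360}{-101573} = \left(760 - 477360\right) \left(- \frac{1}{101573}\right) = \left(-476600\right) \left(- \frac{1}{101573}\right) = \frac{476600}{101573} \approx 4.6922$)
$\frac{\left(\left(-284\right) \left(-736\right) + 195\right) + w}{2352442 + u{\left(-2149 \right)}} = \frac{\left(\left(-284\right) \left(-736\right) + 195\right) + \frac{476600}{101573}}{2352442 + \left(-205620 + \left(-2149\right)^{2} + 469 \left(-2149\right)\right)} = \frac{\left(209024 + 195\right) + \frac{476600}{101573}}{2352442 - -3404700} = \frac{209219 + \frac{476600}{101573}}{2352442 + 3404700} = \frac{21251478087}{101573 \cdot 5757142} = \frac{21251478087}{101573} \cdot \frac{1}{5757142} = \frac{21251478087}{584770184366}$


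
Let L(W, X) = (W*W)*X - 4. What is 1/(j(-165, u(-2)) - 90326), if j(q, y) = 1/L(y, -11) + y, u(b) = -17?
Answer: -3183/287561770 ≈ -1.1069e-5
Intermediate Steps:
L(W, X) = -4 + X*W**2 (L(W, X) = W**2*X - 4 = X*W**2 - 4 = -4 + X*W**2)
j(q, y) = y + 1/(-4 - 11*y**2) (j(q, y) = 1/(-4 - 11*y**2) + y = y + 1/(-4 - 11*y**2))
1/(j(-165, u(-2)) - 90326) = 1/((-17 - 1/(4 + 11*(-17)**2)) - 90326) = 1/((-17 - 1/(4 + 11*289)) - 90326) = 1/((-17 - 1/(4 + 3179)) - 90326) = 1/((-17 - 1/3183) - 90326) = 1/(-54112/3183 - 90326) = 1/(-287561770/3183) = -3183/287561770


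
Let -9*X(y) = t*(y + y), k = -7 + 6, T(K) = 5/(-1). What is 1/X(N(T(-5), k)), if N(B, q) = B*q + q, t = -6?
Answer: 3/16 ≈ 0.18750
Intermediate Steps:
T(K) = -5 (T(K) = 5*(-1) = -5)
k = -1
N(B, q) = q + B*q
X(y) = 4*y/3 (X(y) = -(-2)*(y + y)/3 = -(-2)*2*y/3 = -(-4)*y/3 = 4*y/3)
1/X(N(T(-5), k)) = 1/(4*(-(1 - 5))/3) = 1/(4*(-1*(-4))/3) = 1/((4/3)*4) = 1/(16/3) = 3/16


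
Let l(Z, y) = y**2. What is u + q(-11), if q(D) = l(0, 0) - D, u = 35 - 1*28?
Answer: 18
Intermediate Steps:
u = 7 (u = 35 - 28 = 7)
q(D) = -D (q(D) = 0**2 - D = 0 - D = -D)
u + q(-11) = 7 - 1*(-11) = 7 + 11 = 18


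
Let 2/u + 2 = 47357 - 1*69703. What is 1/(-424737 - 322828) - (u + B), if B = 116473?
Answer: -972932898013239/8353291310 ≈ -1.1647e+5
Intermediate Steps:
u = -1/11174 (u = 2/(-2 + (47357 - 1*69703)) = 2/(-2 + (47357 - 69703)) = 2/(-2 - 22346) = 2/(-22348) = 2*(-1/22348) = -1/11174 ≈ -8.9493e-5)
1/(-424737 - 322828) - (u + B) = 1/(-424737 - 322828) - (-1/11174 + 116473) = 1/(-747565) - 1*1301469301/11174 = -1/747565 - 1301469301/11174 = -972932898013239/8353291310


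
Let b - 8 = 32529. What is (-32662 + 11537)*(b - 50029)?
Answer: 369518500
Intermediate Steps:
b = 32537 (b = 8 + 32529 = 32537)
(-32662 + 11537)*(b - 50029) = (-32662 + 11537)*(32537 - 50029) = -21125*(-17492) = 369518500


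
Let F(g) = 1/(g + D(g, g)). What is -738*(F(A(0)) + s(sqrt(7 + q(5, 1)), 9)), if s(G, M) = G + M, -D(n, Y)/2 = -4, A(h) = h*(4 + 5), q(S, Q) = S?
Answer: -26937/4 - 1476*sqrt(3) ≈ -9290.8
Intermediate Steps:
A(h) = 9*h (A(h) = h*9 = 9*h)
D(n, Y) = 8 (D(n, Y) = -2*(-4) = 8)
F(g) = 1/(8 + g) (F(g) = 1/(g + 8) = 1/(8 + g))
-738*(F(A(0)) + s(sqrt(7 + q(5, 1)), 9)) = -738*(1/(8 + 9*0) + (sqrt(7 + 5) + 9)) = -738*(1/(8 + 0) + (sqrt(12) + 9)) = -738*(1/8 + (2*sqrt(3) + 9)) = -738*(1/8 + (9 + 2*sqrt(3))) = -738*(73/8 + 2*sqrt(3)) = -26937/4 - 1476*sqrt(3)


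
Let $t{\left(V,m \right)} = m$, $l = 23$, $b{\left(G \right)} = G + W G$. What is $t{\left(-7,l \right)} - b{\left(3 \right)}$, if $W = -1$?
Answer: $23$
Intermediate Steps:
$b{\left(G \right)} = 0$ ($b{\left(G \right)} = G - G = 0$)
$t{\left(-7,l \right)} - b{\left(3 \right)} = 23 - 0 = 23 + 0 = 23$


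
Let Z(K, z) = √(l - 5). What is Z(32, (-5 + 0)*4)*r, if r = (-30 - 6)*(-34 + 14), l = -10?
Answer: 720*I*√15 ≈ 2788.5*I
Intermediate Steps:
Z(K, z) = I*√15 (Z(K, z) = √(-10 - 5) = √(-15) = I*√15)
r = 720 (r = -36*(-20) = 720)
Z(32, (-5 + 0)*4)*r = (I*√15)*720 = 720*I*√15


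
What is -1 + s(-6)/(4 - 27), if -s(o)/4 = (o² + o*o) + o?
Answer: 241/23 ≈ 10.478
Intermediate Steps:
s(o) = -8*o² - 4*o (s(o) = -4*((o² + o*o) + o) = -4*((o² + o²) + o) = -4*(2*o² + o) = -4*(o + 2*o²) = -8*o² - 4*o)
-1 + s(-6)/(4 - 27) = -1 + (-4*(-6)*(1 + 2*(-6)))/(4 - 27) = -1 + (-4*(-6)*(1 - 12))/(-23) = -1 - (-4)*(-6)*(-11)/23 = -1 - 1/23*(-264) = -1 + 264/23 = 241/23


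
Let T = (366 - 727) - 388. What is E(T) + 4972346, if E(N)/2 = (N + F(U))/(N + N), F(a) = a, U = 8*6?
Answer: 3724287855/749 ≈ 4.9723e+6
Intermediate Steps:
U = 48
T = -749 (T = -361 - 388 = -749)
E(N) = (48 + N)/N (E(N) = 2*((N + 48)/(N + N)) = 2*((48 + N)/((2*N))) = 2*((48 + N)*(1/(2*N))) = 2*((48 + N)/(2*N)) = (48 + N)/N)
E(T) + 4972346 = (48 - 749)/(-749) + 4972346 = -1/749*(-701) + 4972346 = 701/749 + 4972346 = 3724287855/749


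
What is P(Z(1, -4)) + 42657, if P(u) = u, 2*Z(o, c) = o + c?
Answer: 85311/2 ≈ 42656.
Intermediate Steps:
Z(o, c) = c/2 + o/2 (Z(o, c) = (o + c)/2 = (c + o)/2 = c/2 + o/2)
P(Z(1, -4)) + 42657 = ((½)*(-4) + (½)*1) + 42657 = (-2 + ½) + 42657 = -3/2 + 42657 = 85311/2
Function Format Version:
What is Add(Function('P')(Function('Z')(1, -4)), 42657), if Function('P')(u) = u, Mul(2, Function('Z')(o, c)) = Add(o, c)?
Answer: Rational(85311, 2) ≈ 42656.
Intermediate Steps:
Function('Z')(o, c) = Add(Mul(Rational(1, 2), c), Mul(Rational(1, 2), o)) (Function('Z')(o, c) = Mul(Rational(1, 2), Add(o, c)) = Mul(Rational(1, 2), Add(c, o)) = Add(Mul(Rational(1, 2), c), Mul(Rational(1, 2), o)))
Add(Function('P')(Function('Z')(1, -4)), 42657) = Add(Add(Mul(Rational(1, 2), -4), Mul(Rational(1, 2), 1)), 42657) = Add(Add(-2, Rational(1, 2)), 42657) = Add(Rational(-3, 2), 42657) = Rational(85311, 2)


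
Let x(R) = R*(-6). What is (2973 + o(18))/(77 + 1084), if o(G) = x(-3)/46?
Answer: 22796/8901 ≈ 2.5611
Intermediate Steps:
x(R) = -6*R
o(G) = 9/23 (o(G) = -6*(-3)/46 = 18*(1/46) = 9/23)
(2973 + o(18))/(77 + 1084) = (2973 + 9/23)/(77 + 1084) = (68388/23)/1161 = (68388/23)*(1/1161) = 22796/8901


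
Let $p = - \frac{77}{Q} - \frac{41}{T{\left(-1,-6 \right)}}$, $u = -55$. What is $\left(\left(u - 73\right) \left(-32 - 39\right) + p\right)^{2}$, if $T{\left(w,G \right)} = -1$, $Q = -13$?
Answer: $\frac{14102512516}{169} \approx 8.3447 \cdot 10^{7}$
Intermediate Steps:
$p = \frac{610}{13}$ ($p = - \frac{77}{-13} - \frac{41}{-1} = \left(-77\right) \left(- \frac{1}{13}\right) - -41 = \frac{77}{13} + 41 = \frac{610}{13} \approx 46.923$)
$\left(\left(u - 73\right) \left(-32 - 39\right) + p\right)^{2} = \left(\left(-55 - 73\right) \left(-32 - 39\right) + \frac{610}{13}\right)^{2} = \left(\left(-128\right) \left(-71\right) + \frac{610}{13}\right)^{2} = \left(9088 + \frac{610}{13}\right)^{2} = \left(\frac{118754}{13}\right)^{2} = \frac{14102512516}{169}$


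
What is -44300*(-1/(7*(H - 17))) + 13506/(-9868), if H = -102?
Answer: -224201449/4110022 ≈ -54.550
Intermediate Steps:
-44300*(-1/(7*(H - 17))) + 13506/(-9868) = -44300*(-1/(7*(-102 - 17))) + 13506/(-9868) = -44300/((-7*(-119))) + 13506*(-1/9868) = -44300/833 - 6753/4934 = -224201449/4110022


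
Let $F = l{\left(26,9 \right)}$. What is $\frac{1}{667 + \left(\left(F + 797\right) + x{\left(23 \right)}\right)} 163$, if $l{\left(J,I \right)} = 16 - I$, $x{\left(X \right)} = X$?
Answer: $\frac{163}{1494} \approx 0.1091$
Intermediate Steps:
$F = 7$ ($F = 16 - 9 = 7$)
$\frac{1}{667 + \left(\left(F + 797\right) + x{\left(23 \right)}\right)} 163 = \frac{1}{667 + \left(\left(7 + 797\right) + 23\right)} 163 = \frac{1}{667 + \left(804 + 23\right)} 163 = \frac{1}{667 + 827} \cdot 163 = \frac{1}{1494} \cdot 163 = \frac{163}{1494}$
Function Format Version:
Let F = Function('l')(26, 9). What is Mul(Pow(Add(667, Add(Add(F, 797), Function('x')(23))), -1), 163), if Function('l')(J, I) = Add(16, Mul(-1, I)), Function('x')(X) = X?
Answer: Rational(163, 1494) ≈ 0.10910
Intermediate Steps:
F = 7 (F = Add(16, Mul(-1, 9)) = Add(16, -9) = 7)
Mul(Pow(Add(667, Add(Add(F, 797), Function('x')(23))), -1), 163) = Mul(Pow(Add(667, Add(Add(7, 797), 23)), -1), 163) = Mul(Pow(Add(667, Add(804, 23)), -1), 163) = Mul(Pow(Add(667, 827), -1), 163) = Mul(Pow(1494, -1), 163) = Mul(Rational(1, 1494), 163) = Rational(163, 1494)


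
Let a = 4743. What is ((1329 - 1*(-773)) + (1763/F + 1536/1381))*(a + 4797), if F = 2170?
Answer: 6014949358302/299677 ≈ 2.0071e+7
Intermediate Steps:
((1329 - 1*(-773)) + (1763/F + 1536/1381))*(a + 4797) = ((1329 - 1*(-773)) + (1763/2170 + 1536/1381))*(4743 + 4797) = ((1329 + 773) + (1763*(1/2170) + 1536*(1/1381)))*9540 = (2102 + (1763/2170 + 1536/1381))*9540 = (2102 + 5767823/2996770)*9540 = (6304978363/2996770)*9540 = 6014949358302/299677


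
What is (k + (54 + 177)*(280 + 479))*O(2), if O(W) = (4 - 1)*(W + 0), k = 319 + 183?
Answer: 1054986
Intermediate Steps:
k = 502
O(W) = 3*W
(k + (54 + 177)*(280 + 479))*O(2) = (502 + (54 + 177)*(280 + 479))*(3*2) = (502 + 231*759)*6 = (502 + 175329)*6 = 175831*6 = 1054986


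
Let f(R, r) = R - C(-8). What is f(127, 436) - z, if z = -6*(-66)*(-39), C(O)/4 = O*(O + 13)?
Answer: 15731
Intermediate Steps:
C(O) = 4*O*(13 + O) (C(O) = 4*(O*(O + 13)) = 4*(O*(13 + O)) = 4*O*(13 + O))
f(R, r) = 160 + R (f(R, r) = R - 4*(-8)*(13 - 8) = R - 4*(-8)*5 = R - 1*(-160) = R + 160 = 160 + R)
z = -15444 (z = 396*(-39) = -15444)
f(127, 436) - z = (160 + 127) - 1*(-15444) = 287 + 15444 = 15731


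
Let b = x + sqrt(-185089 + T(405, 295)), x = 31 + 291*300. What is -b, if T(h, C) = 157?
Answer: -87331 - 6*I*sqrt(5137) ≈ -87331.0 - 430.04*I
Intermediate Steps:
x = 87331 (x = 31 + 87300 = 87331)
b = 87331 + 6*I*sqrt(5137) (b = 87331 + sqrt(-185089 + 157) = 87331 + sqrt(-184932) = 87331 + 6*I*sqrt(5137) ≈ 87331.0 + 430.04*I)
-b = -(87331 + 6*I*sqrt(5137)) = -87331 - 6*I*sqrt(5137)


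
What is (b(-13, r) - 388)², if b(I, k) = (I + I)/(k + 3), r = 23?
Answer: 151321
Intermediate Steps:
b(I, k) = 2*I/(3 + k) (b(I, k) = (2*I)/(3 + k) = 2*I/(3 + k))
(b(-13, r) - 388)² = (2*(-13)/(3 + 23) - 388)² = (2*(-13)/26 - 388)² = (2*(-13)*(1/26) - 388)² = (-1 - 388)² = (-389)² = 151321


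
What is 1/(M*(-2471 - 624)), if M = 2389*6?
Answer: -1/44363730 ≈ -2.2541e-8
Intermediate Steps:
M = 14334
1/(M*(-2471 - 624)) = 1/(14334*(-2471 - 624)) = (1/14334)/(-3095) = (1/14334)*(-1/3095) = -1/44363730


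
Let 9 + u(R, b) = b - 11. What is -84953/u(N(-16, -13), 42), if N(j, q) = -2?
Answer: -7723/2 ≈ -3861.5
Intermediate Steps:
u(R, b) = -20 + b (u(R, b) = -9 + (b - 11) = -9 + (-11 + b) = -20 + b)
-84953/u(N(-16, -13), 42) = -84953/(-20 + 42) = -84953/22 = -84953*1/22 = -7723/2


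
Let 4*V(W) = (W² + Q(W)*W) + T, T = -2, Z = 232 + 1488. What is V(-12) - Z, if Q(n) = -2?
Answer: -3357/2 ≈ -1678.5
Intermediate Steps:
Z = 1720
V(W) = -½ - W/2 + W²/4 (V(W) = ((W² - 2*W) - 2)/4 = (-2 + W² - 2*W)/4 = -½ - W/2 + W²/4)
V(-12) - Z = (-½ - ½*(-12) + (¼)*(-12)²) - 1*1720 = (-½ + 6 + (¼)*144) - 1720 = (-½ + 6 + 36) - 1720 = 83/2 - 1720 = -3357/2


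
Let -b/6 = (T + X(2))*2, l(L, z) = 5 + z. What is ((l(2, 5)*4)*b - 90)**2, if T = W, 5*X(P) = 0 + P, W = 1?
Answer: 580644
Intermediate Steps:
X(P) = P/5 (X(P) = (0 + P)/5 = P/5)
T = 1
b = -84/5 (b = -6*(1 + (1/5)*2)*2 = -6*(1 + 2/5)*2 = -42*2/5 = -6*14/5 = -84/5 ≈ -16.800)
((l(2, 5)*4)*b - 90)**2 = (((5 + 5)*4)*(-84/5) - 90)**2 = ((10*4)*(-84/5) - 90)**2 = (40*(-84/5) - 90)**2 = (-672 - 90)**2 = (-762)**2 = 580644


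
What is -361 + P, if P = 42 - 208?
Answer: -527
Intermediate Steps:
P = -166
-361 + P = -361 - 166 = -527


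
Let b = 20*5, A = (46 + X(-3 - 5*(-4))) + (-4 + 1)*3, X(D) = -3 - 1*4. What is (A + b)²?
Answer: 16900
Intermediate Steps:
X(D) = -7 (X(D) = -3 - 4 = -7)
A = 30 (A = (46 - 7) + (-4 + 1)*3 = 39 - 3*3 = 39 - 9 = 30)
b = 100
(A + b)² = (30 + 100)² = 130² = 16900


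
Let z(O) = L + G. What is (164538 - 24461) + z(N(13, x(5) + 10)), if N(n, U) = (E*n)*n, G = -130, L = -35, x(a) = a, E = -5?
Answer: 139912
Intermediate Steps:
N(n, U) = -5*n² (N(n, U) = (-5*n)*n = -5*n²)
z(O) = -165 (z(O) = -35 - 130 = -165)
(164538 - 24461) + z(N(13, x(5) + 10)) = (164538 - 24461) - 165 = 140077 - 165 = 139912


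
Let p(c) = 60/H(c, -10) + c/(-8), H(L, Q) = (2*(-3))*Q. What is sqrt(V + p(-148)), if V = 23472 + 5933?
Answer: 7*sqrt(2402)/2 ≈ 171.54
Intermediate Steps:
H(L, Q) = -6*Q
p(c) = 1 - c/8 (p(c) = 60/((-6*(-10))) + c/(-8) = 60/60 + c*(-1/8) = 60*(1/60) - c/8 = 1 - c/8)
V = 29405
sqrt(V + p(-148)) = sqrt(29405 + (1 - 1/8*(-148))) = sqrt(29405 + (1 + 37/2)) = sqrt(29405 + 39/2) = sqrt(58849/2) = 7*sqrt(2402)/2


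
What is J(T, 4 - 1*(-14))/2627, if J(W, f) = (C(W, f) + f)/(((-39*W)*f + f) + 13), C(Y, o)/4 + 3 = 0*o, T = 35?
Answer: -6/64463953 ≈ -9.3075e-8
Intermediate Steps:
C(Y, o) = -12 (C(Y, o) = -12 + 4*(0*o) = -12 + 4*0 = -12 + 0 = -12)
J(W, f) = (-12 + f)/(13 + f - 39*W*f) (J(W, f) = (-12 + f)/(((-39*W)*f + f) + 13) = (-12 + f)/((-39*W*f + f) + 13) = (-12 + f)/((f - 39*W*f) + 13) = (-12 + f)/(13 + f - 39*W*f))
J(T, 4 - 1*(-14))/2627 = ((-12 + (4 - 1*(-14)))/(13 + (4 - 1*(-14)) - 39*35*(4 - 1*(-14))))/2627 = ((-12 + (4 + 14))/(13 + (4 + 14) - 39*35*(4 + 14)))*(1/2627) = ((-12 + 18)/(13 + 18 - 39*35*18))*(1/2627) = (6/(13 + 18 - 24570))*(1/2627) = (6/(-24539))*(1/2627) = -1/24539*6*(1/2627) = -6/24539*1/2627 = -6/64463953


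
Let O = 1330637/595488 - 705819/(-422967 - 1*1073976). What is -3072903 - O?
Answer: -101452732263865945/33015244192 ≈ -3.0729e+6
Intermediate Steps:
O = 89340536569/33015244192 (O = 1330637*(1/595488) - 705819/(-422967 - 1073976) = 1330637/595488 - 705819/(-1496943) = 1330637/595488 - 705819*(-1/1496943) = 1330637/595488 + 235273/498981 = 89340536569/33015244192 ≈ 2.7060)
-3072903 - O = -3072903 - 1*89340536569/33015244192 = -3072903 - 89340536569/33015244192 = -101452732263865945/33015244192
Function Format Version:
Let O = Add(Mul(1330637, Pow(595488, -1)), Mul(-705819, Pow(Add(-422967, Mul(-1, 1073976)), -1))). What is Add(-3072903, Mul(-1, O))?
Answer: Rational(-101452732263865945, 33015244192) ≈ -3.0729e+6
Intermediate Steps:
O = Rational(89340536569, 33015244192) (O = Add(Mul(1330637, Rational(1, 595488)), Mul(-705819, Pow(Add(-422967, -1073976), -1))) = Add(Rational(1330637, 595488), Mul(-705819, Pow(-1496943, -1))) = Add(Rational(1330637, 595488), Mul(-705819, Rational(-1, 1496943))) = Add(Rational(1330637, 595488), Rational(235273, 498981)) = Rational(89340536569, 33015244192) ≈ 2.7060)
Add(-3072903, Mul(-1, O)) = Add(-3072903, Mul(-1, Rational(89340536569, 33015244192))) = Add(-3072903, Rational(-89340536569, 33015244192)) = Rational(-101452732263865945, 33015244192)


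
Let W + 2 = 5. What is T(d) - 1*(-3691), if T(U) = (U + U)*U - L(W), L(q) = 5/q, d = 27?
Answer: 15442/3 ≈ 5147.3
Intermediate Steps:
W = 3 (W = -2 + 5 = 3)
T(U) = -5/3 + 2*U² (T(U) = (U + U)*U - 5/3 = (2*U)*U - 5/3 = 2*U² - 1*5/3 = 2*U² - 5/3 = -5/3 + 2*U²)
T(d) - 1*(-3691) = (-5/3 + 2*27²) - 1*(-3691) = (-5/3 + 2*729) + 3691 = (-5/3 + 1458) + 3691 = 4369/3 + 3691 = 15442/3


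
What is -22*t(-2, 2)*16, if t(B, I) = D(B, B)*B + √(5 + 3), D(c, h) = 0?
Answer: -704*√2 ≈ -995.61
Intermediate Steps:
t(B, I) = 2*√2 (t(B, I) = 0*B + √(5 + 3) = 0 + √8 = 0 + 2*√2 = 2*√2)
-22*t(-2, 2)*16 = -44*√2*16 = -704*√2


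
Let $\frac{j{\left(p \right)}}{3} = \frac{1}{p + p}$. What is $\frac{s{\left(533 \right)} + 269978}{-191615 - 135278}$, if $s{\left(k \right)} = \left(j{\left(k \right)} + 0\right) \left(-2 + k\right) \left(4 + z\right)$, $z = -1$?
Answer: $- \frac{287801327}{348467938} \approx -0.8259$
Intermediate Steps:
$j{\left(p \right)} = \frac{3}{2 p}$ ($j{\left(p \right)} = \frac{3}{p + p} = \frac{3}{2 p}$)
$s{\left(k \right)} = \frac{3 \left(-6 + 3 k\right)}{2 k}$ ($s{\left(k \right)} = \left(\frac{3}{2 k} + 0\right) \left(-2 + k\right) \left(4 - 1\right) = \frac{3}{2 k} \left(-2 + k\right) 3 = \frac{3}{2 k} \left(-6 + 3 k\right) = \frac{3 \left(-6 + 3 k\right)}{2 k}$)
$\frac{s{\left(533 \right)} + 269978}{-191615 - 135278} = \frac{\left(\frac{9}{2} - \frac{9}{533}\right) + 269978}{-191615 - 135278} = \frac{\left(\frac{9}{2} - \frac{9}{533}\right) + 269978}{-326893} = \left(\left(\frac{9}{2} - \frac{9}{533}\right) + 269978\right) \left(- \frac{1}{326893}\right) = \left(\frac{4779}{1066} + 269978\right) \left(- \frac{1}{326893}\right) = \frac{287801327}{1066} \left(- \frac{1}{326893}\right) = - \frac{287801327}{348467938}$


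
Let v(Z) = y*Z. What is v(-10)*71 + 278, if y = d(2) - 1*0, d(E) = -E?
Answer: 1698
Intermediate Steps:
y = -2 (y = -1*2 - 1*0 = -2 + 0 = -2)
v(Z) = -2*Z
v(-10)*71 + 278 = -2*(-10)*71 + 278 = 20*71 + 278 = 1420 + 278 = 1698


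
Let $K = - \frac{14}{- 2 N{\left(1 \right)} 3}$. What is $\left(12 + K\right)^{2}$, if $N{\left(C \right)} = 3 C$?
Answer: $\frac{13225}{81} \approx 163.27$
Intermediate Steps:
$K = \frac{7}{9}$ ($K = - \frac{14}{- 2 \cdot 3 \cdot 1 \cdot 3} = - \frac{14}{\left(-2\right) 3 \cdot 3} = - \frac{14}{\left(-6\right) 3} = - \frac{14}{-18} = \left(-14\right) \left(- \frac{1}{18}\right) = \frac{7}{9} \approx 0.77778$)
$\left(12 + K\right)^{2} = \left(12 + \frac{7}{9}\right)^{2} = \left(\frac{115}{9}\right)^{2} = \frac{13225}{81}$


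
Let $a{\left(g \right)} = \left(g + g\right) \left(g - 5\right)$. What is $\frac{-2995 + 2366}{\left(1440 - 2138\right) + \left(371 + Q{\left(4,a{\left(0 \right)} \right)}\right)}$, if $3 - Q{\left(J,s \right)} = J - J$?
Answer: $\frac{629}{324} \approx 1.9414$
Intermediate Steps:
$a{\left(g \right)} = 2 g \left(-5 + g\right)$
$Q{\left(J,s \right)} = 3$ ($Q{\left(J,s \right)} = 3 - \left(J - J\right) = 3 - 0 = 3 + 0 = 3$)
$\frac{-2995 + 2366}{\left(1440 - 2138\right) + \left(371 + Q{\left(4,a{\left(0 \right)} \right)}\right)} = \frac{-2995 + 2366}{\left(1440 - 2138\right) + \left(371 + 3\right)} = - \frac{629}{-698 + 374} = - \frac{629}{-324} = \left(-629\right) \left(- \frac{1}{324}\right) = \frac{629}{324}$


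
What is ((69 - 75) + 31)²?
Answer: 625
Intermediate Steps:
((69 - 75) + 31)² = (-6 + 31)² = 25² = 625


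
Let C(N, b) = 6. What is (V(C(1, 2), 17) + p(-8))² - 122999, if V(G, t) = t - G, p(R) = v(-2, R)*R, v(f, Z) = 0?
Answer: -122878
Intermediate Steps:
p(R) = 0 (p(R) = 0*R = 0)
(V(C(1, 2), 17) + p(-8))² - 122999 = ((17 - 1*6) + 0)² - 122999 = ((17 - 6) + 0)² - 122999 = (11 + 0)² - 122999 = 11² - 122999 = 121 - 122999 = -122878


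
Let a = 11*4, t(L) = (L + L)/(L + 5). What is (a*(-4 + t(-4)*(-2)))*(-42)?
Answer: -22176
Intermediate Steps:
t(L) = 2*L/(5 + L) (t(L) = (2*L)/(5 + L) = 2*L/(5 + L))
a = 44
(a*(-4 + t(-4)*(-2)))*(-42) = (44*(-4 + (2*(-4)/(5 - 4))*(-2)))*(-42) = (44*(-4 + (2*(-4)/1)*(-2)))*(-42) = (44*(-4 + (2*(-4)*1)*(-2)))*(-42) = (44*(-4 - 8*(-2)))*(-42) = (44*(-4 + 16))*(-42) = (44*12)*(-42) = 528*(-42) = -22176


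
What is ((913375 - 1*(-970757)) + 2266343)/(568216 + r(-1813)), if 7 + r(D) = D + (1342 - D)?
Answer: 4150475/569551 ≈ 7.2873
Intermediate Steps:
r(D) = 1335 (r(D) = -7 + (D + (1342 - D)) = -7 + 1342 = 1335)
((913375 - 1*(-970757)) + 2266343)/(568216 + r(-1813)) = ((913375 - 1*(-970757)) + 2266343)/(568216 + 1335) = ((913375 + 970757) + 2266343)/569551 = (1884132 + 2266343)*(1/569551) = 4150475*(1/569551) = 4150475/569551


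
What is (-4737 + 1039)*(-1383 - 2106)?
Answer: 12902322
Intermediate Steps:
(-4737 + 1039)*(-1383 - 2106) = -3698*(-3489) = 12902322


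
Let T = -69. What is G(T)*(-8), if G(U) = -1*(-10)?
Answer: -80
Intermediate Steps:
G(U) = 10
G(T)*(-8) = 10*(-8) = -80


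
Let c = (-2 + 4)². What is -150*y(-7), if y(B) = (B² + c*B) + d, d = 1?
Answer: -3300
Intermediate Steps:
c = 4 (c = 2² = 4)
y(B) = 1 + B² + 4*B (y(B) = (B² + 4*B) + 1 = 1 + B² + 4*B)
-150*y(-7) = -150*(1 + (-7)² + 4*(-7)) = -150*(1 + 49 - 28) = -150*22 = -3300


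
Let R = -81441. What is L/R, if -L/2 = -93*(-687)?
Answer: 14198/9049 ≈ 1.5690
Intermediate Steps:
L = -127782 (L = -(-186)*(-687) = -2*63891 = -127782)
L/R = -127782/(-81441) = -127782*(-1/81441) = 14198/9049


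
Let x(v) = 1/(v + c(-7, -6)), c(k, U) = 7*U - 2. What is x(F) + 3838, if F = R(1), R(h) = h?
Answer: 165033/43 ≈ 3838.0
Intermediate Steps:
F = 1
c(k, U) = -2 + 7*U
x(v) = 1/(-44 + v) (x(v) = 1/(v + (-2 + 7*(-6))) = 1/(v + (-2 - 42)) = 1/(v - 44) = 1/(-44 + v))
x(F) + 3838 = 1/(-44 + 1) + 3838 = 1/(-43) + 3838 = -1/43 + 3838 = 165033/43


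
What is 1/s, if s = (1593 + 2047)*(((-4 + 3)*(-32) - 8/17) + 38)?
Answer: 17/4302480 ≈ 3.9512e-6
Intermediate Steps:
s = 4302480/17 (s = 3640*((-1*(-32) - 8*1/17) + 38) = 3640*((32 - 8/17) + 38) = 3640*(536/17 + 38) = 3640*(1182/17) = 4302480/17 ≈ 2.5309e+5)
1/s = 1/(4302480/17) = 17/4302480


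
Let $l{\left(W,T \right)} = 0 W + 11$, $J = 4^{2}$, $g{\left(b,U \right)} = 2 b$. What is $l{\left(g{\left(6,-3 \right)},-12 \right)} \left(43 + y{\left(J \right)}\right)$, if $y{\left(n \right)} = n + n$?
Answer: $825$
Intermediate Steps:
$J = 16$
$l{\left(W,T \right)} = 11$ ($l{\left(W,T \right)} = 0 + 11 = 11$)
$y{\left(n \right)} = 2 n$
$l{\left(g{\left(6,-3 \right)},-12 \right)} \left(43 + y{\left(J \right)}\right) = 11 \left(43 + 2 \cdot 16\right) = 11 \left(43 + 32\right) = 11 \cdot 75 = 825$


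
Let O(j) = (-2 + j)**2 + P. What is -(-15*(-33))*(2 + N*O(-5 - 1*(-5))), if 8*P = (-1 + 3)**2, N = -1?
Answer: 2475/2 ≈ 1237.5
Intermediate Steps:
P = 1/2 (P = (-1 + 3)**2/8 = (1/8)*2**2 = (1/8)*4 = 1/2 ≈ 0.50000)
O(j) = 1/2 + (-2 + j)**2 (O(j) = (-2 + j)**2 + 1/2 = 1/2 + (-2 + j)**2)
-(-15*(-33))*(2 + N*O(-5 - 1*(-5))) = -(-15*(-33))*(2 - (1/2 + (-2 + (-5 - 1*(-5)))**2)) = -495*(2 - (1/2 + (-2 + (-5 + 5))**2)) = -495*(2 - (1/2 + (-2 + 0)**2)) = -495*(2 - (1/2 + (-2)**2)) = -495*(2 - (1/2 + 4)) = -495*(2 - 1*9/2) = -495*(2 - 9/2) = -495*(-5)/2 = -1*(-2475/2) = 2475/2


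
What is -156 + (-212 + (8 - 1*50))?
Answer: -410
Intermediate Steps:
-156 + (-212 + (8 - 1*50)) = -156 + (-212 + (8 - 50)) = -156 + (-212 - 42) = -156 - 254 = -410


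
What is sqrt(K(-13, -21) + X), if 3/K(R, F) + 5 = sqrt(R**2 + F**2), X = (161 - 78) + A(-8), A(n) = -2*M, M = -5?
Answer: sqrt(-462 + 93*sqrt(610))/sqrt(-5 + sqrt(610)) ≈ 9.6516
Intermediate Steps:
A(n) = 10 (A(n) = -2*(-5) = 10)
X = 93 (X = (161 - 78) + 10 = 83 + 10 = 93)
K(R, F) = 3/(-5 + sqrt(F**2 + R**2)) (K(R, F) = 3/(-5 + sqrt(R**2 + F**2)) = 3/(-5 + sqrt(F**2 + R**2)))
sqrt(K(-13, -21) + X) = sqrt(3/(-5 + sqrt((-21)**2 + (-13)**2)) + 93) = sqrt(3/(-5 + sqrt(441 + 169)) + 93) = sqrt(3/(-5 + sqrt(610)) + 93) = sqrt(93 + 3/(-5 + sqrt(610)))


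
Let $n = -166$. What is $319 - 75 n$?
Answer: $12769$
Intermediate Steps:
$319 - 75 n = 319 - -12450 = 319 + 12450 = 12769$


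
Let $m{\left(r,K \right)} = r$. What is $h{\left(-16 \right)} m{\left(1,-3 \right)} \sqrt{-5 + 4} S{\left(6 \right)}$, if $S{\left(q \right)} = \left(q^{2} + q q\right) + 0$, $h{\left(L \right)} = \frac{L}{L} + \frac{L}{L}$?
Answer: $144 i \approx 144.0 i$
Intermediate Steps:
$h{\left(L \right)} = 2$ ($h{\left(L \right)} = 1 + 1 = 2$)
$S{\left(q \right)} = 2 q^{2}$ ($S{\left(q \right)} = \left(q^{2} + q^{2}\right) + 0 = 2 q^{2} + 0 = 2 q^{2}$)
$h{\left(-16 \right)} m{\left(1,-3 \right)} \sqrt{-5 + 4} S{\left(6 \right)} = 2 \cdot 1 \sqrt{-5 + 4} \cdot 2 \cdot 6^{2} = 2 \cdot 1 \sqrt{-1} \cdot 2 \cdot 36 = 2 \cdot 1 i 72 = 2 i 72 = 2 \cdot 72 i = 144 i$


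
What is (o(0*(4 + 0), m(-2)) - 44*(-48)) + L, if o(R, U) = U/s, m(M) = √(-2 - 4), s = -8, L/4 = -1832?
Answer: -5216 - I*√6/8 ≈ -5216.0 - 0.30619*I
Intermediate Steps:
L = -7328 (L = 4*(-1832) = -7328)
m(M) = I*√6 (m(M) = √(-6) = I*√6)
o(R, U) = -U/8 (o(R, U) = U/(-8) = U*(-⅛) = -U/8)
(o(0*(4 + 0), m(-2)) - 44*(-48)) + L = (-I*√6/8 - 44*(-48)) - 7328 = (-I*√6/8 + 2112) - 7328 = (2112 - I*√6/8) - 7328 = -5216 - I*√6/8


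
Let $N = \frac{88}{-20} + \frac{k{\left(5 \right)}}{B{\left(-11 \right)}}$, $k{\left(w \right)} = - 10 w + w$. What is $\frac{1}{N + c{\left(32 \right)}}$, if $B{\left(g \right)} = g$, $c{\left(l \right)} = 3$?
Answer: $\frac{55}{148} \approx 0.37162$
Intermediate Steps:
$k{\left(w \right)} = - 9 w$
$N = - \frac{17}{55}$ ($N = \frac{88}{-20} + \frac{\left(-9\right) 5}{-11} = 88 \left(- \frac{1}{20}\right) - - \frac{45}{11} = - \frac{22}{5} + \frac{45}{11} = - \frac{17}{55} \approx -0.30909$)
$\frac{1}{N + c{\left(32 \right)}} = \frac{1}{- \frac{17}{55} + 3} = \frac{1}{\frac{148}{55}} = \frac{55}{148}$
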